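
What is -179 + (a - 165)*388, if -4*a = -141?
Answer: -50522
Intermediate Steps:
a = 141/4 (a = -¼*(-141) = 141/4 ≈ 35.250)
-179 + (a - 165)*388 = -179 + (141/4 - 165)*388 = -179 - 519/4*388 = -179 - 50343 = -50522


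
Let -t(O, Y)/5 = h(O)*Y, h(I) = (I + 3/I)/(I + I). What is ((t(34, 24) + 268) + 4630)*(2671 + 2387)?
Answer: 7071776946/289 ≈ 2.4470e+7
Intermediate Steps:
h(I) = (I + 3/I)/(2*I) (h(I) = (I + 3/I)/((2*I)) = (I + 3/I)*(1/(2*I)) = (I + 3/I)/(2*I))
t(O, Y) = -5*Y*(3 + O**2)/(2*O**2) (t(O, Y) = -5*(3 + O**2)/(2*O**2)*Y = -5*Y*(3 + O**2)/(2*O**2))
((t(34, 24) + 268) + 4630)*(2671 + 2387) = ((-5/2*24*(3 + 34**2)/34**2 + 268) + 4630)*(2671 + 2387) = ((-5/2*24*1/1156*(3 + 1156) + 268) + 4630)*5058 = ((-5/2*24*1/1156*1159 + 268) + 4630)*5058 = ((-17385/289 + 268) + 4630)*5058 = (60067/289 + 4630)*5058 = (1398137/289)*5058 = 7071776946/289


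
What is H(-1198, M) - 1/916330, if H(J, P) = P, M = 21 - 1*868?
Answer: -776131511/916330 ≈ -847.00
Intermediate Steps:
M = -847 (M = 21 - 868 = -847)
H(-1198, M) - 1/916330 = -847 - 1/916330 = -776131511/916330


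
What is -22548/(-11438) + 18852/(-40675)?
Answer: 350755362/232620325 ≈ 1.5078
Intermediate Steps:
-22548/(-11438) + 18852/(-40675) = -22548*(-1/11438) + 18852*(-1/40675) = 11274/5719 - 18852/40675 = 350755362/232620325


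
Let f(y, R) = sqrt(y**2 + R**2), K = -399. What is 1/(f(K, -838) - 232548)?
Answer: -232548/54077710859 - sqrt(861445)/54077710859 ≈ -4.3174e-6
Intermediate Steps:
f(y, R) = sqrt(R**2 + y**2)
1/(f(K, -838) - 232548) = 1/(sqrt((-838)**2 + (-399)**2) - 232548) = 1/(sqrt(702244 + 159201) - 232548) = 1/(sqrt(861445) - 232548) = 1/(-232548 + sqrt(861445))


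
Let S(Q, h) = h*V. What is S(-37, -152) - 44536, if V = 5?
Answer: -45296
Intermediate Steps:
S(Q, h) = 5*h (S(Q, h) = h*5 = 5*h)
S(-37, -152) - 44536 = 5*(-152) - 44536 = -760 - 44536 = -45296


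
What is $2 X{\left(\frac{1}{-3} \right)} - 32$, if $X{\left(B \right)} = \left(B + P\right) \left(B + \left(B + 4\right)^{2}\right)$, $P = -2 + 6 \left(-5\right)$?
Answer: $- \frac{23756}{27} \approx -879.85$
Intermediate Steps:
$P = -32$ ($P = -2 - 30 = -32$)
$X{\left(B \right)} = \left(-32 + B\right) \left(B + \left(4 + B\right)^{2}\right)$ ($X{\left(B \right)} = \left(B - 32\right) \left(B + \left(B + 4\right)^{2}\right) = \left(-32 + B\right) \left(B + \left(4 + B\right)^{2}\right)$)
$2 X{\left(\frac{1}{-3} \right)} - 32 = 2 \left(-512 + \left(\frac{1}{-3}\right)^{3} - \frac{272}{-3} - 23 \left(\frac{1}{-3}\right)^{2}\right) - 32 = 2 \left(-512 + \left(- \frac{1}{3}\right)^{3} - - \frac{272}{3} - 23 \left(- \frac{1}{3}\right)^{2}\right) - 32 = 2 \left(-512 - \frac{1}{27} + \frac{272}{3} - \frac{23}{9}\right) - 32 = 2 \left(- \frac{11446}{27}\right) - 32 = - \frac{22892}{27} - 32 = - \frac{23756}{27}$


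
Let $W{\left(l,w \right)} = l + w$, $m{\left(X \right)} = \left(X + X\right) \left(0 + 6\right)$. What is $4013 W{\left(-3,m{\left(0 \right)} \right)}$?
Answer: $-12039$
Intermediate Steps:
$m{\left(X \right)} = 12 X$ ($m{\left(X \right)} = 2 X 6 = 12 X$)
$4013 W{\left(-3,m{\left(0 \right)} \right)} = 4013 \left(-3 + 12 \cdot 0\right) = 4013 \left(-3 + 0\right) = 4013 \left(-3\right) = -12039$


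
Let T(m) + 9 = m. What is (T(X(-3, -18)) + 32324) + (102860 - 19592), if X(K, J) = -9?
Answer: 115574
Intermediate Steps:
T(m) = -9 + m
(T(X(-3, -18)) + 32324) + (102860 - 19592) = ((-9 - 9) + 32324) + (102860 - 19592) = (-18 + 32324) + 83268 = 32306 + 83268 = 115574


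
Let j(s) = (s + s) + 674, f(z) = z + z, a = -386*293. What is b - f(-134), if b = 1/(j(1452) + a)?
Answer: 29351359/109520 ≈ 268.00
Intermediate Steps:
a = -113098
f(z) = 2*z
j(s) = 674 + 2*s (j(s) = 2*s + 674 = 674 + 2*s)
b = -1/109520 (b = 1/((674 + 2*1452) - 113098) = 1/((674 + 2904) - 113098) = 1/(3578 - 113098) = 1/(-109520) = -1/109520 ≈ -9.1307e-6)
b - f(-134) = -1/109520 - 2*(-134) = -1/109520 - 1*(-268) = -1/109520 + 268 = 29351359/109520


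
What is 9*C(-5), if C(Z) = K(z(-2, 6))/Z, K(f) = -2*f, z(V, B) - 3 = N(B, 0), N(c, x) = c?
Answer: 162/5 ≈ 32.400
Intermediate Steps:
z(V, B) = 3 + B
C(Z) = -18/Z (C(Z) = (-2*(3 + 6))/Z = (-2*9)/Z = -18/Z)
9*C(-5) = 9*(-18/(-5)) = 9*(-18*(-⅕)) = 9*(18/5) = 162/5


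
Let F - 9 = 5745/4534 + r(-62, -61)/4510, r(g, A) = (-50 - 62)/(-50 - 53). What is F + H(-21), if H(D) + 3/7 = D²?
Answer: 3323415002273/7371626570 ≈ 450.84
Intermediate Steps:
r(g, A) = 112/103 (r(g, A) = -112/(-103) = -112*(-1/103) = 112/103)
H(D) = -3/7 + D²
F = 10812421919/1053089510 (F = 9 + (5745/4534 + (112/103)/4510) = 9 + (5745*(1/4534) + (112/103)*(1/4510)) = 9 + (5745/4534 + 56/232265) = 9 + 1334616329/1053089510 = 10812421919/1053089510 ≈ 10.267)
F + H(-21) = 10812421919/1053089510 + (-3/7 + (-21)²) = 10812421919/1053089510 + (-3/7 + 441) = 10812421919/1053089510 + 3084/7 = 3323415002273/7371626570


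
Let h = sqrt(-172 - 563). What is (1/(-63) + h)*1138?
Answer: -1138/63 + 7966*I*sqrt(15) ≈ -18.064 + 30852.0*I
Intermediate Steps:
h = 7*I*sqrt(15) (h = sqrt(-735) = 7*I*sqrt(15) ≈ 27.111*I)
(1/(-63) + h)*1138 = (1/(-63) + 7*I*sqrt(15))*1138 = (-1/63 + 7*I*sqrt(15))*1138 = -1138/63 + 7966*I*sqrt(15)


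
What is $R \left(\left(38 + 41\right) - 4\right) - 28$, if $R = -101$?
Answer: $-7603$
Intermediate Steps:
$R \left(\left(38 + 41\right) - 4\right) - 28 = - 101 \left(\left(38 + 41\right) - 4\right) - 28 = - 101 \left(79 - 4\right) - 28 = \left(-101\right) 75 - 28 = -7575 - 28 = -7603$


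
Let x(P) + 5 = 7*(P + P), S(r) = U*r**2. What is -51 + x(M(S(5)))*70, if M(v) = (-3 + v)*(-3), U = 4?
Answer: -285581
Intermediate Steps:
S(r) = 4*r**2
M(v) = 9 - 3*v
x(P) = -5 + 14*P (x(P) = -5 + 7*(P + P) = -5 + 7*(2*P) = -5 + 14*P)
-51 + x(M(S(5)))*70 = -51 + (-5 + 14*(9 - 12*5**2))*70 = -51 + (-5 + 14*(9 - 12*25))*70 = -51 + (-5 + 14*(9 - 3*100))*70 = -51 + (-5 + 14*(9 - 300))*70 = -51 + (-5 + 14*(-291))*70 = -51 + (-5 - 4074)*70 = -51 - 4079*70 = -51 - 285530 = -285581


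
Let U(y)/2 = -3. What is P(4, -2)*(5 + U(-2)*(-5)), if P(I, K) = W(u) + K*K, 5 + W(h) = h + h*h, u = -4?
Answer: 385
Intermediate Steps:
U(y) = -6 (U(y) = 2*(-3) = -6)
W(h) = -5 + h + h² (W(h) = -5 + (h + h*h) = -5 + (h + h²) = -5 + h + h²)
P(I, K) = 7 + K² (P(I, K) = (-5 - 4 + (-4)²) + K*K = (-5 - 4 + 16) + K² = 7 + K²)
P(4, -2)*(5 + U(-2)*(-5)) = (7 + (-2)²)*(5 - 6*(-5)) = (7 + 4)*(5 + 30) = 11*35 = 385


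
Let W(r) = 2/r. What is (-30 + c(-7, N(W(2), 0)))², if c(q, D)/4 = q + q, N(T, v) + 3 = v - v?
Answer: 7396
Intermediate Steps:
N(T, v) = -3 (N(T, v) = -3 + (v - v) = -3 + 0 = -3)
c(q, D) = 8*q (c(q, D) = 4*(q + q) = 4*(2*q) = 8*q)
(-30 + c(-7, N(W(2), 0)))² = (-30 + 8*(-7))² = (-30 - 56)² = (-86)² = 7396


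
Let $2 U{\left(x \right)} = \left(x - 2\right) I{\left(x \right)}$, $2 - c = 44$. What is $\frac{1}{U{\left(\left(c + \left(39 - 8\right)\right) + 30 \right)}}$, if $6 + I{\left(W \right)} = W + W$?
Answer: $\frac{1}{272} \approx 0.0036765$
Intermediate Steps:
$I{\left(W \right)} = -6 + 2 W$ ($I{\left(W \right)} = -6 + \left(W + W\right) = -6 + 2 W$)
$c = -42$ ($c = 2 - 44 = -42$)
$U{\left(x \right)} = \frac{\left(-6 + 2 x\right) \left(-2 + x\right)}{2}$ ($U{\left(x \right)} = \frac{\left(x - 2\right) \left(-6 + 2 x\right)}{2} = \frac{\left(-2 + x\right) \left(-6 + 2 x\right)}{2} = \frac{\left(-6 + 2 x\right) \left(-2 + x\right)}{2}$)
$\frac{1}{U{\left(\left(c + \left(39 - 8\right)\right) + 30 \right)}} = \frac{1}{\left(-3 + \left(\left(-42 + \left(39 - 8\right)\right) + 30\right)\right) \left(-2 + \left(\left(-42 + \left(39 - 8\right)\right) + 30\right)\right)} = \frac{1}{\left(-3 + \left(\left(-42 + 31\right) + 30\right)\right) \left(-2 + \left(\left(-42 + 31\right) + 30\right)\right)} = \frac{1}{\left(-3 + \left(-11 + 30\right)\right) \left(-2 + \left(-11 + 30\right)\right)} = \frac{1}{\left(-3 + 19\right) \left(-2 + 19\right)} = \frac{1}{16 \cdot 17} = \frac{1}{272}$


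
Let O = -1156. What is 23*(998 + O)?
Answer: -3634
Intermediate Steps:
23*(998 + O) = 23*(998 - 1156) = 23*(-158) = -3634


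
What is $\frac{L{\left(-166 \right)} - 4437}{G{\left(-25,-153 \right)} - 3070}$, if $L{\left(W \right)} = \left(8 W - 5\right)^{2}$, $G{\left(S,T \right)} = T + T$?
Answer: $- \frac{443113}{844} \approx -525.02$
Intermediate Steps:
$G{\left(S,T \right)} = 2 T$
$L{\left(W \right)} = \left(-5 + 8 W\right)^{2}$
$\frac{L{\left(-166 \right)} - 4437}{G{\left(-25,-153 \right)} - 3070} = \frac{\left(-5 + 8 \left(-166\right)\right)^{2} - 4437}{2 \left(-153\right) - 3070} = \frac{\left(-5 - 1328\right)^{2} - 4437}{-306 - 3070} = \frac{\left(-1333\right)^{2} - 4437}{-3376} = \left(1776889 - 4437\right) \left(- \frac{1}{3376}\right) = 1772452 \left(- \frac{1}{3376}\right) = - \frac{443113}{844}$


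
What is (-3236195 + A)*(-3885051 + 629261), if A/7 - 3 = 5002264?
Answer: -103467944812460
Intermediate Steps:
A = 35015869 (A = 21 + 7*5002264 = 21 + 35015848 = 35015869)
(-3236195 + A)*(-3885051 + 629261) = (-3236195 + 35015869)*(-3885051 + 629261) = 31779674*(-3255790) = -103467944812460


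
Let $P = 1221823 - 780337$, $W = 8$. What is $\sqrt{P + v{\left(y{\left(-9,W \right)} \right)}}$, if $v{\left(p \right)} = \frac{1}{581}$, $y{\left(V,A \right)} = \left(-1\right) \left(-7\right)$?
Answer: $\frac{\sqrt{149028456227}}{581} \approx 664.44$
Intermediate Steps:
$y{\left(V,A \right)} = 7$
$v{\left(p \right)} = \frac{1}{581}$
$P = 441486$
$\sqrt{P + v{\left(y{\left(-9,W \right)} \right)}} = \sqrt{441486 + \frac{1}{581}} = \sqrt{\frac{256503367}{581}} = \frac{\sqrt{149028456227}}{581}$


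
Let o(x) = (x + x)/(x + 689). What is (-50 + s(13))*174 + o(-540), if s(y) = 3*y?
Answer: -286266/149 ≈ -1921.2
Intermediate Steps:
o(x) = 2*x/(689 + x) (o(x) = (2*x)/(689 + x) = 2*x/(689 + x))
(-50 + s(13))*174 + o(-540) = (-50 + 3*13)*174 + 2*(-540)/(689 - 540) = (-50 + 39)*174 + 2*(-540)/149 = -11*174 + 2*(-540)*(1/149) = -1914 - 1080/149 = -286266/149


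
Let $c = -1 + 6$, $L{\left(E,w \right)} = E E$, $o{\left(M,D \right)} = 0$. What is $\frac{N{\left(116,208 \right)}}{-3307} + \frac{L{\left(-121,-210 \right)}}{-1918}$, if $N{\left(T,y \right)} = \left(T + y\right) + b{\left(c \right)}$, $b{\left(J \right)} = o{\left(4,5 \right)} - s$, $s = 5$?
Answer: $- \frac{49029629}{6342826} \approx -7.7299$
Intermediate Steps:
$L{\left(E,w \right)} = E^{2}$
$c = 5$
$b{\left(J \right)} = -5$ ($b{\left(J \right)} = 0 - 5 = -5$)
$N{\left(T,y \right)} = -5 + T + y$ ($N{\left(T,y \right)} = \left(T + y\right) - 5 = -5 + T + y$)
$\frac{N{\left(116,208 \right)}}{-3307} + \frac{L{\left(-121,-210 \right)}}{-1918} = \frac{-5 + 116 + 208}{-3307} + \frac{\left(-121\right)^{2}}{-1918} = 319 \left(- \frac{1}{3307}\right) + 14641 \left(- \frac{1}{1918}\right) = - \frac{319}{3307} - \frac{14641}{1918} = - \frac{49029629}{6342826}$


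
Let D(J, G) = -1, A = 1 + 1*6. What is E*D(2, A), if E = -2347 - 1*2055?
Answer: 4402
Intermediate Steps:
A = 7 (A = 1 + 6 = 7)
E = -4402 (E = -2347 - 2055 = -4402)
E*D(2, A) = -4402*(-1) = 4402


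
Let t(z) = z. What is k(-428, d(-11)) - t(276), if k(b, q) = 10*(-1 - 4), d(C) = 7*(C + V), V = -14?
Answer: -326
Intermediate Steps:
d(C) = -98 + 7*C (d(C) = 7*(C - 14) = 7*(-14 + C) = -98 + 7*C)
k(b, q) = -50 (k(b, q) = 10*(-5) = -50)
k(-428, d(-11)) - t(276) = -50 - 1*276 = -50 - 276 = -326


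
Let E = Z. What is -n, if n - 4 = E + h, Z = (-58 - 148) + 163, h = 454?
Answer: -415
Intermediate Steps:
Z = -43 (Z = -206 + 163 = -43)
E = -43
n = 415 (n = 4 + (-43 + 454) = 4 + 411 = 415)
-n = -1*415 = -415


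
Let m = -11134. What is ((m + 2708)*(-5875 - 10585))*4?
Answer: 554767840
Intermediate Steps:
((m + 2708)*(-5875 - 10585))*4 = ((-11134 + 2708)*(-5875 - 10585))*4 = -8426*(-16460)*4 = 138691960*4 = 554767840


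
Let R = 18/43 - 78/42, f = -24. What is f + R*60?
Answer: -33204/301 ≈ -110.31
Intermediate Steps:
R = -433/301 (R = 18*(1/43) - 78*1/42 = 18/43 - 13/7 = -433/301 ≈ -1.4385)
f + R*60 = -24 - 433/301*60 = -24 - 25980/301 = -33204/301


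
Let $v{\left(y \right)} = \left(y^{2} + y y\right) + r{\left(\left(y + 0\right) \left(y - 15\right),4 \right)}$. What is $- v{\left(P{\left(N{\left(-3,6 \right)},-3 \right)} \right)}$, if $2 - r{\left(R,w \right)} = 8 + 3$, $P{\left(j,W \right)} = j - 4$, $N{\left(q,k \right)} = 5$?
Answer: $7$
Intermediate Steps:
$P{\left(j,W \right)} = -4 + j$ ($P{\left(j,W \right)} = j - 4 = -4 + j$)
$r{\left(R,w \right)} = -9$ ($r{\left(R,w \right)} = 2 - \left(8 + 3\right) = 2 - 11 = -9$)
$v{\left(y \right)} = -9 + 2 y^{2}$ ($v{\left(y \right)} = \left(y^{2} + y y\right) - 9 = \left(y^{2} + y^{2}\right) - 9 = 2 y^{2} - 9 = -9 + 2 y^{2}$)
$- v{\left(P{\left(N{\left(-3,6 \right)},-3 \right)} \right)} = - (-9 + 2 \left(-4 + 5\right)^{2}) = - (-9 + 2 \cdot 1^{2}) = - (-9 + 2 \cdot 1) = - (-9 + 2) = \left(-1\right) \left(-7\right) = 7$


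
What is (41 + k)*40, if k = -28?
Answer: 520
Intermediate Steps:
(41 + k)*40 = (41 - 28)*40 = 13*40 = 520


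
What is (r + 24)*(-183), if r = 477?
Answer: -91683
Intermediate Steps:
(r + 24)*(-183) = (477 + 24)*(-183) = 501*(-183) = -91683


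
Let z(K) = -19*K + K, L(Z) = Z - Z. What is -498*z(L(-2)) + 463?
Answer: 463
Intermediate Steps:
L(Z) = 0
z(K) = -18*K
-498*z(L(-2)) + 463 = -(-8964)*0 + 463 = -498*0 + 463 = 0 + 463 = 463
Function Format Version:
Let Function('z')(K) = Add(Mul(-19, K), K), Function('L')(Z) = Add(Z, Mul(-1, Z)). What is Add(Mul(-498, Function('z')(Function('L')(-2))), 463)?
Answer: 463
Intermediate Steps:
Function('L')(Z) = 0
Function('z')(K) = Mul(-18, K)
Add(Mul(-498, Function('z')(Function('L')(-2))), 463) = Add(Mul(-498, Mul(-18, 0)), 463) = Add(Mul(-498, 0), 463) = Add(0, 463) = 463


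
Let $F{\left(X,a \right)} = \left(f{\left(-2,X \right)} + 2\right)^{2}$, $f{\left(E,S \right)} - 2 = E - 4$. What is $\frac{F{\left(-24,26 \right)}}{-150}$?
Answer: $- \frac{2}{75} \approx -0.026667$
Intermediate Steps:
$f{\left(E,S \right)} = -2 + E$ ($f{\left(E,S \right)} = 2 + \left(E - 4\right) = 2 + \left(-4 + E\right) = -2 + E$)
$F{\left(X,a \right)} = 4$ ($F{\left(X,a \right)} = \left(\left(-2 - 2\right) + 2\right)^{2} = \left(-4 + 2\right)^{2} = \left(-2\right)^{2} = 4$)
$\frac{F{\left(-24,26 \right)}}{-150} = \frac{4}{-150} = 4 \left(- \frac{1}{150}\right) = - \frac{2}{75}$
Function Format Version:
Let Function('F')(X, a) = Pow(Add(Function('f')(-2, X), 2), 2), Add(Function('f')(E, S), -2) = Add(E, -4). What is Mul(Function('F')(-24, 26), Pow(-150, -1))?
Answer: Rational(-2, 75) ≈ -0.026667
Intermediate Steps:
Function('f')(E, S) = Add(-2, E) (Function('f')(E, S) = Add(2, Add(E, -4)) = Add(2, Add(-4, E)) = Add(-2, E))
Function('F')(X, a) = 4 (Function('F')(X, a) = Pow(Add(Add(-2, -2), 2), 2) = Pow(Add(-4, 2), 2) = Pow(-2, 2) = 4)
Mul(Function('F')(-24, 26), Pow(-150, -1)) = Mul(4, Pow(-150, -1)) = Mul(4, Rational(-1, 150)) = Rational(-2, 75)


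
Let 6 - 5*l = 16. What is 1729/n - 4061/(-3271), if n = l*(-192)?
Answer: 7214983/1256064 ≈ 5.7441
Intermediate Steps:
l = -2 (l = 6/5 - 1/5*16 = 6/5 - 16/5 = -2)
n = 384 (n = -2*(-192) = 384)
1729/n - 4061/(-3271) = 1729/384 - 4061/(-3271) = 1729*(1/384) - 4061*(-1/3271) = 1729/384 + 4061/3271 = 7214983/1256064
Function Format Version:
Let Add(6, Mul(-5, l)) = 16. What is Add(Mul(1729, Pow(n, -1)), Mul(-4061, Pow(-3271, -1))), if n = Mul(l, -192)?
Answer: Rational(7214983, 1256064) ≈ 5.7441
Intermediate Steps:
l = -2 (l = Add(Rational(6, 5), Mul(Rational(-1, 5), 16)) = Add(Rational(6, 5), Rational(-16, 5)) = -2)
n = 384 (n = Mul(-2, -192) = 384)
Add(Mul(1729, Pow(n, -1)), Mul(-4061, Pow(-3271, -1))) = Add(Mul(1729, Pow(384, -1)), Mul(-4061, Pow(-3271, -1))) = Add(Mul(1729, Rational(1, 384)), Mul(-4061, Rational(-1, 3271))) = Add(Rational(1729, 384), Rational(4061, 3271)) = Rational(7214983, 1256064)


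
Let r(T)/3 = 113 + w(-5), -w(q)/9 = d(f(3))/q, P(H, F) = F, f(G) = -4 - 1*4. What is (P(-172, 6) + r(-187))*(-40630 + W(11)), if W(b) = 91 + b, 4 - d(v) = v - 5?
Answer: -88513152/5 ≈ -1.7703e+7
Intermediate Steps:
f(G) = -8 (f(G) = -4 - 4 = -8)
d(v) = 9 - v (d(v) = 4 - (v - 5) = 4 - (-5 + v) = 4 + (5 - v) = 9 - v)
w(q) = -153/q (w(q) = -9*(9 - 1*(-8))/q = -9*(9 + 8)/q = -153/q)
r(T) = 2154/5 (r(T) = 3*(113 - 153/(-5)) = 3*(113 - 153*(-1/5)) = 3*(113 + 153/5) = 3*(718/5) = 2154/5)
(P(-172, 6) + r(-187))*(-40630 + W(11)) = (6 + 2154/5)*(-40630 + (91 + 11)) = 2184*(-40630 + 102)/5 = (2184/5)*(-40528) = -88513152/5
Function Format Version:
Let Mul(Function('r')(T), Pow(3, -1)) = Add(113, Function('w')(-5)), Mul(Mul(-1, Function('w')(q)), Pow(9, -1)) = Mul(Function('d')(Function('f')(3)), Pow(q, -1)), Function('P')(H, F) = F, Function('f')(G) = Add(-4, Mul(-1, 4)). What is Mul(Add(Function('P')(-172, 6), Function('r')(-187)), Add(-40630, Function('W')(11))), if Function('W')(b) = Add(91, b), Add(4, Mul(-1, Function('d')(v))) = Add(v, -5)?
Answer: Rational(-88513152, 5) ≈ -1.7703e+7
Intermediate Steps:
Function('f')(G) = -8 (Function('f')(G) = Add(-4, -4) = -8)
Function('d')(v) = Add(9, Mul(-1, v)) (Function('d')(v) = Add(4, Mul(-1, Add(v, -5))) = Add(4, Mul(-1, Add(-5, v))) = Add(4, Add(5, Mul(-1, v))) = Add(9, Mul(-1, v)))
Function('w')(q) = Mul(-153, Pow(q, -1)) (Function('w')(q) = Mul(-9, Mul(Add(9, Mul(-1, -8)), Pow(q, -1))) = Mul(-9, Mul(Add(9, 8), Pow(q, -1))) = Mul(-9, Mul(17, Pow(q, -1))) = Mul(-153, Pow(q, -1)))
Function('r')(T) = Rational(2154, 5) (Function('r')(T) = Mul(3, Add(113, Mul(-153, Pow(-5, -1)))) = Mul(3, Add(113, Mul(-153, Rational(-1, 5)))) = Mul(3, Add(113, Rational(153, 5))) = Mul(3, Rational(718, 5)) = Rational(2154, 5))
Mul(Add(Function('P')(-172, 6), Function('r')(-187)), Add(-40630, Function('W')(11))) = Mul(Add(6, Rational(2154, 5)), Add(-40630, Add(91, 11))) = Mul(Rational(2184, 5), Add(-40630, 102)) = Mul(Rational(2184, 5), -40528) = Rational(-88513152, 5)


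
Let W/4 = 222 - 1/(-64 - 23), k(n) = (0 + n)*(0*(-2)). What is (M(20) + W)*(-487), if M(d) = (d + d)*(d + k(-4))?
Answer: -71520820/87 ≈ -8.2208e+5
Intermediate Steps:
k(n) = 0 (k(n) = n*0 = 0)
W = 77260/87 (W = 4*(222 - 1/(-64 - 23)) = 4*(222 - 1/(-87)) = 4*(222 - 1*(-1/87)) = 4*(222 + 1/87) = 4*(19315/87) = 77260/87 ≈ 888.05)
M(d) = 2*d² (M(d) = (d + d)*(d + 0) = (2*d)*d = 2*d²)
(M(20) + W)*(-487) = (2*20² + 77260/87)*(-487) = (2*400 + 77260/87)*(-487) = (800 + 77260/87)*(-487) = (146860/87)*(-487) = -71520820/87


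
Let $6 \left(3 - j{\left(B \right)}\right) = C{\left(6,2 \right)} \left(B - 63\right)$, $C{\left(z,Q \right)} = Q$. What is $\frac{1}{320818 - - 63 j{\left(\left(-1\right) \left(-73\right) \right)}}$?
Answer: $\frac{1}{320797} \approx 3.1172 \cdot 10^{-6}$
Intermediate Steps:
$j{\left(B \right)} = 24 - \frac{B}{3}$ ($j{\left(B \right)} = 3 - \frac{2 \left(B - 63\right)}{6} = 3 - \frac{2 \left(-63 + B\right)}{6} = 3 - \frac{-126 + 2 B}{6} = 3 - \left(-21 + \frac{B}{3}\right) = 24 - \frac{B}{3}$)
$\frac{1}{320818 - - 63 j{\left(\left(-1\right) \left(-73\right) \right)}} = \frac{1}{320818 - - 63 \left(24 - \frac{\left(-1\right) \left(-73\right)}{3}\right)} = \frac{1}{320818 - - 63 \left(24 - \frac{73}{3}\right)} = \frac{1}{320818 - \left(-63\right) \left(- \frac{1}{3}\right)} = \frac{1}{320818 - 21} = \frac{1}{320797}$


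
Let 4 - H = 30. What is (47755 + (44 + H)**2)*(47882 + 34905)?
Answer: 3980316173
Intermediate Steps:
H = -26 (H = 4 - 1*30 = 4 - 30 = -26)
(47755 + (44 + H)**2)*(47882 + 34905) = (47755 + (44 - 26)**2)*(47882 + 34905) = (47755 + 18**2)*82787 = (47755 + 324)*82787 = 48079*82787 = 3980316173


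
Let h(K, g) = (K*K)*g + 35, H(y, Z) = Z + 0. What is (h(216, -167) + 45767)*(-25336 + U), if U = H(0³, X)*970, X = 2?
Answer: 181219567000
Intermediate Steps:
H(y, Z) = Z
h(K, g) = 35 + g*K² (h(K, g) = K²*g + 35 = g*K² + 35 = 35 + g*K²)
U = 1940 (U = 2*970 = 1940)
(h(216, -167) + 45767)*(-25336 + U) = ((35 - 167*216²) + 45767)*(-25336 + 1940) = ((35 - 167*46656) + 45767)*(-23396) = ((35 - 7791552) + 45767)*(-23396) = (-7791517 + 45767)*(-23396) = -7745750*(-23396) = 181219567000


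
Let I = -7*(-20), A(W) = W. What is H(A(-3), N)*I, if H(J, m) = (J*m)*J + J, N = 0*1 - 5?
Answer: -6720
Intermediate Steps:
N = -5 (N = 0 - 5 = -5)
I = 140
H(J, m) = J + m*J² (H(J, m) = m*J² + J = J + m*J²)
H(A(-3), N)*I = -3*(1 - 3*(-5))*140 = -3*(1 + 15)*140 = -3*16*140 = -48*140 = -6720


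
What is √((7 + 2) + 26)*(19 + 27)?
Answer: 46*√35 ≈ 272.14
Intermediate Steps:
√((7 + 2) + 26)*(19 + 27) = √(9 + 26)*46 = √35*46 = 46*√35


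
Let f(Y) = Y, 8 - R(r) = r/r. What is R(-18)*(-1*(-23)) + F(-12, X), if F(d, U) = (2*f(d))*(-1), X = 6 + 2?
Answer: 185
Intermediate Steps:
R(r) = 7 (R(r) = 8 - r/r = 8 - 1*1 = 8 - 1 = 7)
X = 8
F(d, U) = -2*d (F(d, U) = (2*d)*(-1) = -2*d)
R(-18)*(-1*(-23)) + F(-12, X) = 7*(-1*(-23)) - 2*(-12) = 7*23 + 24 = 161 + 24 = 185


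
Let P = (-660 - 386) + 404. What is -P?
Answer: 642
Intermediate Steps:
P = -642 (P = -1046 + 404 = -642)
-P = -1*(-642) = 642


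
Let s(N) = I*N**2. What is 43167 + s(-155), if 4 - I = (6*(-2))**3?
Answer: 41654467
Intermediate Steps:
I = 1732 (I = 4 - (6*(-2))**3 = 4 - 1*(-12)**3 = 4 - 1*(-1728) = 4 + 1728 = 1732)
s(N) = 1732*N**2
43167 + s(-155) = 43167 + 1732*(-155)**2 = 43167 + 1732*24025 = 43167 + 41611300 = 41654467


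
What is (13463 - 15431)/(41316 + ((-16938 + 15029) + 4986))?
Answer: -1968/44393 ≈ -0.044331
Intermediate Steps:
(13463 - 15431)/(41316 + ((-16938 + 15029) + 4986)) = -1968/(41316 + (-1909 + 4986)) = -1968/(41316 + 3077) = -1968/44393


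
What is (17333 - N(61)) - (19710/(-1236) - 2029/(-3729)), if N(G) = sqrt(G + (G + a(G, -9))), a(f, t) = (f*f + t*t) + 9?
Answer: 13326591733/768174 - 3*sqrt(437) ≈ 17286.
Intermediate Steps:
a(f, t) = 9 + f**2 + t**2 (a(f, t) = (f**2 + t**2) + 9 = 9 + f**2 + t**2)
N(G) = sqrt(90 + G**2 + 2*G) (N(G) = sqrt(G + (G + (9 + G**2 + (-9)**2))) = sqrt(G + (G + (9 + G**2 + 81))) = sqrt(G + (G + (90 + G**2))) = sqrt(G + (90 + G + G**2)) = sqrt(90 + G**2 + 2*G))
(17333 - N(61)) - (19710/(-1236) - 2029/(-3729)) = (17333 - sqrt(90 + 61**2 + 2*61)) - (19710/(-1236) - 2029/(-3729)) = (17333 - sqrt(90 + 3721 + 122)) - (19710*(-1/1236) - 2029*(-1/3729)) = (17333 - sqrt(3933)) - (-3285/206 + 2029/3729) = (17333 - 3*sqrt(437)) - 1*(-11831791/768174) = (17333 - 3*sqrt(437)) + 11831791/768174 = 13326591733/768174 - 3*sqrt(437)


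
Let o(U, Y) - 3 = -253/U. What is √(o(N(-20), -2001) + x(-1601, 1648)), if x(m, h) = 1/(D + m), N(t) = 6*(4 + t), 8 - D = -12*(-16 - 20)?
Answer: √730286/360 ≈ 2.3738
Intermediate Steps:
D = -424 (D = 8 - (-12)*(-16 - 20) = 8 - (-12)*(-36) = 8 - 1*432 = 8 - 432 = -424)
N(t) = 24 + 6*t
x(m, h) = 1/(-424 + m)
o(U, Y) = 3 - 253/U
√(o(N(-20), -2001) + x(-1601, 1648)) = √((3 - 253/(24 + 6*(-20))) + 1/(-424 - 1601)) = √((3 - 253/(24 - 120)) + 1/(-2025)) = √((3 - 253/(-96)) - 1/2025) = √((3 - 253*(-1/96)) - 1/2025) = √((3 + 253/96) - 1/2025) = √(541/96 - 1/2025) = √(365143/64800) = √730286/360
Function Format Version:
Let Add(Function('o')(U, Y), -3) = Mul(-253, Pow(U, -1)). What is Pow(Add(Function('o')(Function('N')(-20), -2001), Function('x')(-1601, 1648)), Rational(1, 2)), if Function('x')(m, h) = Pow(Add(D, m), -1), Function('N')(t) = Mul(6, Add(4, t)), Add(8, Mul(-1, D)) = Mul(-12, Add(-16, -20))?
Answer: Mul(Rational(1, 360), Pow(730286, Rational(1, 2))) ≈ 2.3738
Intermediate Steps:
D = -424 (D = Add(8, Mul(-1, Mul(-12, Add(-16, -20)))) = Add(8, Mul(-1, Mul(-12, -36))) = Add(8, Mul(-1, 432)) = Add(8, -432) = -424)
Function('N')(t) = Add(24, Mul(6, t))
Function('x')(m, h) = Pow(Add(-424, m), -1)
Function('o')(U, Y) = Add(3, Mul(-253, Pow(U, -1)))
Pow(Add(Function('o')(Function('N')(-20), -2001), Function('x')(-1601, 1648)), Rational(1, 2)) = Pow(Add(Add(3, Mul(-253, Pow(Add(24, Mul(6, -20)), -1))), Pow(Add(-424, -1601), -1)), Rational(1, 2)) = Pow(Add(Add(3, Mul(-253, Pow(Add(24, -120), -1))), Pow(-2025, -1)), Rational(1, 2)) = Pow(Add(Add(3, Mul(-253, Pow(-96, -1))), Rational(-1, 2025)), Rational(1, 2)) = Pow(Add(Add(3, Mul(-253, Rational(-1, 96))), Rational(-1, 2025)), Rational(1, 2)) = Pow(Add(Add(3, Rational(253, 96)), Rational(-1, 2025)), Rational(1, 2)) = Pow(Add(Rational(541, 96), Rational(-1, 2025)), Rational(1, 2)) = Pow(Rational(365143, 64800), Rational(1, 2)) = Mul(Rational(1, 360), Pow(730286, Rational(1, 2)))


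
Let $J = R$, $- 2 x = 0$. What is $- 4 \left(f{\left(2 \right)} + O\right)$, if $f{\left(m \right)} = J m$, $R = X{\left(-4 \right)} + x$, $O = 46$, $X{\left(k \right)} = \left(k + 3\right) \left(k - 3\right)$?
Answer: $-240$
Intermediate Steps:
$X{\left(k \right)} = \left(-3 + k\right) \left(3 + k\right)$ ($X{\left(k \right)} = \left(3 + k\right) \left(-3 + k\right) = \left(-3 + k\right) \left(3 + k\right)$)
$x = 0$ ($x = \left(- \frac{1}{2}\right) 0 = 0$)
$R = 7$ ($R = \left(-9 + \left(-4\right)^{2}\right) + 0 = \left(-9 + 16\right) + 0 = 7 + 0 = 7$)
$J = 7$
$f{\left(m \right)} = 7 m$
$- 4 \left(f{\left(2 \right)} + O\right) = - 4 \left(7 \cdot 2 + 46\right) = - 4 \left(14 + 46\right) = \left(-4\right) 60 = -240$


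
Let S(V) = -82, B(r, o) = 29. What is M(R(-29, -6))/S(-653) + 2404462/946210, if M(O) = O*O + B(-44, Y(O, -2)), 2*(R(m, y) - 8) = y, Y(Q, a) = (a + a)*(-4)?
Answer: 36517636/19397305 ≈ 1.8826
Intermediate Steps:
Y(Q, a) = -8*a (Y(Q, a) = (2*a)*(-4) = -8*a)
R(m, y) = 8 + y/2
M(O) = 29 + O² (M(O) = O*O + 29 = O² + 29 = 29 + O²)
M(R(-29, -6))/S(-653) + 2404462/946210 = (29 + (8 + (½)*(-6))²)/(-82) + 2404462/946210 = (29 + (8 - 3)²)*(-1/82) + 2404462*(1/946210) = (29 + 5²)*(-1/82) + 1202231/473105 = (29 + 25)*(-1/82) + 1202231/473105 = 54*(-1/82) + 1202231/473105 = -27/41 + 1202231/473105 = 36517636/19397305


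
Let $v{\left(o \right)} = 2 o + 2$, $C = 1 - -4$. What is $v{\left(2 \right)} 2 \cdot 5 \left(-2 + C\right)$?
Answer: $180$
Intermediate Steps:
$C = 5$ ($C = 1 + 4 = 5$)
$v{\left(o \right)} = 2 + 2 o$
$v{\left(2 \right)} 2 \cdot 5 \left(-2 + C\right) = \left(2 + 2 \cdot 2\right) 2 \cdot 5 \left(-2 + 5\right) = \left(2 + 4\right) 2 \cdot 5 \cdot 3 = 6 \cdot 2 \cdot 15 = 12 \cdot 15 = 180$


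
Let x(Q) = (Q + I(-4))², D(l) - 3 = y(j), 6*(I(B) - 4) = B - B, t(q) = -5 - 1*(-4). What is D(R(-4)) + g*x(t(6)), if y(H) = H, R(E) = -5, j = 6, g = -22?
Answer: -189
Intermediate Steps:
t(q) = -1 (t(q) = -5 + 4 = -1)
I(B) = 4 (I(B) = 4 + (B - B)/6 = 4 + (⅙)*0 = 4 + 0 = 4)
D(l) = 9 (D(l) = 3 + 6 = 9)
x(Q) = (4 + Q)² (x(Q) = (Q + 4)² = (4 + Q)²)
D(R(-4)) + g*x(t(6)) = 9 - 22*(4 - 1)² = 9 - 22*3² = 9 - 22*9 = 9 - 198 = -189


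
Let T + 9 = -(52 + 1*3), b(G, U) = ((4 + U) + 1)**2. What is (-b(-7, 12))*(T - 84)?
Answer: 42772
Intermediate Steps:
b(G, U) = (5 + U)**2
T = -64 (T = -9 - (52 + 1*3) = -9 - (52 + 3) = -9 - 1*55 = -9 - 55 = -64)
(-b(-7, 12))*(T - 84) = (-(5 + 12)**2)*(-64 - 84) = -1*17**2*(-148) = -1*289*(-148) = -289*(-148) = 42772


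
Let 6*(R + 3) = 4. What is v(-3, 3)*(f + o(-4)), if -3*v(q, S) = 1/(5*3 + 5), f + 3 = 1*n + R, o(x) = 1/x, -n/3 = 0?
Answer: 67/720 ≈ 0.093056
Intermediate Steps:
n = 0 (n = -3*0 = 0)
R = -7/3 (R = -3 + (⅙)*4 = -3 + ⅔ = -7/3 ≈ -2.3333)
o(x) = 1/x
f = -16/3 (f = -3 + (1*0 - 7/3) = -3 + (0 - 7/3) = -3 - 7/3 = -16/3 ≈ -5.3333)
v(q, S) = -1/60 (v(q, S) = -1/(3*(5*3 + 5)) = -1/(3*(15 + 5)) = -⅓/20 = -⅓*1/20 = -1/60)
v(-3, 3)*(f + o(-4)) = -(-16/3 + 1/(-4))/60 = -(-16/3 - ¼)/60 = -1/60*(-67/12) = 67/720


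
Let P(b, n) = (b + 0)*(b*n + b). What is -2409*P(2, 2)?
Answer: -28908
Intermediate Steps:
P(b, n) = b*(b + b*n)
-2409*P(2, 2) = -2409*2**2*(1 + 2) = -9636*3 = -2409*12 = -28908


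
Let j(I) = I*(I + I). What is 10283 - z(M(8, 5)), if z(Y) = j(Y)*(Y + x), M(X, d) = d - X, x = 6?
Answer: 10229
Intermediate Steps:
j(I) = 2*I**2 (j(I) = I*(2*I) = 2*I**2)
z(Y) = 2*Y**2*(6 + Y) (z(Y) = (2*Y**2)*(Y + 6) = (2*Y**2)*(6 + Y) = 2*Y**2*(6 + Y))
10283 - z(M(8, 5)) = 10283 - 2*(5 - 1*8)**2*(6 + (5 - 1*8)) = 10283 - 2*(5 - 8)**2*(6 + (5 - 8)) = 10283 - 2*(-3)**2*(6 - 3) = 10283 - 2*9*3 = 10283 - 1*54 = 10283 - 54 = 10229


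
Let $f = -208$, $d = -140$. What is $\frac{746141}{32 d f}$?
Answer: $\frac{746141}{931840} \approx 0.80072$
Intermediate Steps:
$\frac{746141}{32 d f} = \frac{746141}{32 \left(-140\right) \left(-208\right)} = \frac{746141}{\left(-4480\right) \left(-208\right)} = \frac{746141}{931840}$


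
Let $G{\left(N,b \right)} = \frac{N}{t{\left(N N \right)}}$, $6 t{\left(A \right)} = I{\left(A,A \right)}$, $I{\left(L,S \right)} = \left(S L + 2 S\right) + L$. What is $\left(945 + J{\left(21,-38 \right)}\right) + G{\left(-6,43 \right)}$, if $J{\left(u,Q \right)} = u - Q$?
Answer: $\frac{39155}{39} \approx 1004.0$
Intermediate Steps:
$I{\left(L,S \right)} = L + 2 S + L S$ ($I{\left(L,S \right)} = \left(L S + 2 S\right) + L = \left(2 S + L S\right) + L = L + 2 S + L S$)
$t{\left(A \right)} = \frac{A}{2} + \frac{A^{2}}{6}$ ($t{\left(A \right)} = \frac{A + 2 A + A A}{6} = \frac{A + 2 A + A^{2}}{6} = \frac{A^{2} + 3 A}{6} = \frac{A}{2} + \frac{A^{2}}{6}$)
$G{\left(N,b \right)} = \frac{6}{N \left(3 + N^{2}\right)}$ ($G{\left(N,b \right)} = \frac{N}{\frac{1}{6} N N \left(3 + N N\right)} = \frac{N}{\frac{1}{6} N^{2} \left(3 + N^{2}\right)} = N \frac{6}{N^{2} \left(3 + N^{2}\right)} = \frac{6}{N \left(3 + N^{2}\right)}$)
$\left(945 + J{\left(21,-38 \right)}\right) + G{\left(-6,43 \right)} = \left(945 + \left(21 - -38\right)\right) + \frac{6}{\left(-6\right) \left(3 + \left(-6\right)^{2}\right)} = \left(945 + \left(21 + 38\right)\right) + 6 \left(- \frac{1}{6}\right) \frac{1}{3 + 36} = \left(945 + 59\right) + 6 \left(- \frac{1}{6}\right) \frac{1}{39} = 1004 + 6 \left(- \frac{1}{6}\right) \frac{1}{39} = 1004 - \frac{1}{39} = \frac{39155}{39}$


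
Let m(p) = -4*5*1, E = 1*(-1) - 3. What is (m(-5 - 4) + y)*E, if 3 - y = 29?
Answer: 184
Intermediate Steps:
y = -26 (y = 3 - 1*29 = 3 - 29 = -26)
E = -4 (E = -1 - 3 = -4)
m(p) = -20 (m(p) = -20*1 = -20)
(m(-5 - 4) + y)*E = (-20 - 26)*(-4) = -46*(-4) = 184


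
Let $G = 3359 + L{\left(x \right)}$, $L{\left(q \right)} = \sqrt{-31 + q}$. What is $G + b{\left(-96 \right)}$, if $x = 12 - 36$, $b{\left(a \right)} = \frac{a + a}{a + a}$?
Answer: $3360 + i \sqrt{55} \approx 3360.0 + 7.4162 i$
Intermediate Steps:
$b{\left(a \right)} = 1$ ($b{\left(a \right)} = \frac{2 a}{2 a} = 2 a \frac{1}{2 a} = 1$)
$x = -24$ ($x = 12 - 36 = -24$)
$G = 3359 + i \sqrt{55}$ ($G = 3359 + \sqrt{-31 - 24} = 3359 + \sqrt{-55} = 3359 + i \sqrt{55} \approx 3359.0 + 7.4162 i$)
$G + b{\left(-96 \right)} = \left(3359 + i \sqrt{55}\right) + 1 = 3360 + i \sqrt{55}$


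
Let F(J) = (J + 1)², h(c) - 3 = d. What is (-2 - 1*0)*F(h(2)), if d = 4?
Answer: -128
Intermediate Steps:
h(c) = 7 (h(c) = 3 + 4 = 7)
F(J) = (1 + J)²
(-2 - 1*0)*F(h(2)) = (-2 - 1*0)*(1 + 7)² = (-2 + 0)*8² = -2*64 = -128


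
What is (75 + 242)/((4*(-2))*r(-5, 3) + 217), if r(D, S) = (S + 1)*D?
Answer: 317/377 ≈ 0.84085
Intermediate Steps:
r(D, S) = D*(1 + S) (r(D, S) = (1 + S)*D = D*(1 + S))
(75 + 242)/((4*(-2))*r(-5, 3) + 217) = (75 + 242)/((4*(-2))*(-5*(1 + 3)) + 217) = 317/(-(-40)*4 + 217) = 317/(-8*(-20) + 217) = 317/(160 + 217) = 317/377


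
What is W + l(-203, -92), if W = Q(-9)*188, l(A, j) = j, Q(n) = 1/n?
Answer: -1016/9 ≈ -112.89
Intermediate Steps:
W = -188/9 (W = 188/(-9) = -1/9*188 = -188/9 ≈ -20.889)
W + l(-203, -92) = -188/9 - 92 = -1016/9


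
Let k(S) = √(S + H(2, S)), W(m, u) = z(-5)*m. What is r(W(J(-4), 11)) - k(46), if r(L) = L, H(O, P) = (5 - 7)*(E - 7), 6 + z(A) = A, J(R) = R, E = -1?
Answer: 44 - √62 ≈ 36.126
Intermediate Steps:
z(A) = -6 + A
H(O, P) = 16 (H(O, P) = (5 - 7)*(-1 - 7) = -2*(-8) = 16)
W(m, u) = -11*m (W(m, u) = (-6 - 5)*m = -11*m)
k(S) = √(16 + S) (k(S) = √(S + 16) = √(16 + S))
r(W(J(-4), 11)) - k(46) = -11*(-4) - √(16 + 46) = 44 - √62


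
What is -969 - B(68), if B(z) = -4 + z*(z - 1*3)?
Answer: -5385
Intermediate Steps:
B(z) = -4 + z*(-3 + z) (B(z) = -4 + z*(z - 3) = -4 + z*(-3 + z))
-969 - B(68) = -969 - (-4 + 68² - 3*68) = -969 - (-4 + 4624 - 204) = -969 - 1*4416 = -969 - 4416 = -5385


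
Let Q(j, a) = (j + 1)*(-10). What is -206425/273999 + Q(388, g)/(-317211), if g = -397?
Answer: -311180795/419881627 ≈ -0.74112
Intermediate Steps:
Q(j, a) = -10 - 10*j (Q(j, a) = (1 + j)*(-10) = -10 - 10*j)
-206425/273999 + Q(388, g)/(-317211) = -206425/273999 + (-10 - 10*388)/(-317211) = -206425*1/273999 + (-10 - 3880)*(-1/317211) = -8975/11913 - 3890*(-1/317211) = -8975/11913 + 3890/317211 = -311180795/419881627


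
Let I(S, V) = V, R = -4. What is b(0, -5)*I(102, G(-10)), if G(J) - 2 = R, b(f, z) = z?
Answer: 10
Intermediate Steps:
G(J) = -2 (G(J) = 2 - 4 = -2)
b(0, -5)*I(102, G(-10)) = -5*(-2) = 10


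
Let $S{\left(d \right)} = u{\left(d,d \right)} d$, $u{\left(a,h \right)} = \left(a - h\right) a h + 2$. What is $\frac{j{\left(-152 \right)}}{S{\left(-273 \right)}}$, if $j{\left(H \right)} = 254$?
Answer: $- \frac{127}{273} \approx -0.4652$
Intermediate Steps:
$u{\left(a,h \right)} = 2 + a h \left(a - h\right)$ ($u{\left(a,h \right)} = a \left(a - h\right) h + 2 = a h \left(a - h\right) + 2 = 2 + a h \left(a - h\right)$)
$S{\left(d \right)} = 2 d$ ($S{\left(d \right)} = \left(2 + d d^{2} - d d^{2}\right) d = \left(2 + d^{3} - d^{3}\right) d = 2 d$)
$\frac{j{\left(-152 \right)}}{S{\left(-273 \right)}} = \frac{254}{2 \left(-273\right)} = \frac{254}{-546} = 254 \left(- \frac{1}{546}\right) = - \frac{127}{273}$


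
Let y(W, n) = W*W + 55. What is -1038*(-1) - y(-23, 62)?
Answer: 454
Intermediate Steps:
y(W, n) = 55 + W**2 (y(W, n) = W**2 + 55 = 55 + W**2)
-1038*(-1) - y(-23, 62) = -1038*(-1) - (55 + (-23)**2) = 1038 - (55 + 529) = 1038 - 1*584 = 1038 - 584 = 454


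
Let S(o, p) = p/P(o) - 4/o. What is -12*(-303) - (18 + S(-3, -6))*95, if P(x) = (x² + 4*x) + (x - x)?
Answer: 4828/3 ≈ 1609.3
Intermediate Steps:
P(x) = x² + 4*x (P(x) = (x² + 4*x) + 0 = x² + 4*x)
S(o, p) = -4/o + p/(o*(4 + o)) (S(o, p) = p/((o*(4 + o))) - 4/o = p*(1/(o*(4 + o))) - 4/o = p/(o*(4 + o)) - 4/o = -4/o + p/(o*(4 + o)))
-12*(-303) - (18 + S(-3, -6))*95 = -12*(-303) - (18 + (-16 - 6 - 4*(-3))/((-3)*(4 - 3)))*95 = 3636 - (18 - ⅓*(-16 - 6 + 12)/1)*95 = 3636 - (18 - ⅓*1*(-10))*95 = 3636 - (18 + 10/3)*95 = 3636 - 64*95/3 = 3636 - 1*6080/3 = 3636 - 6080/3 = 4828/3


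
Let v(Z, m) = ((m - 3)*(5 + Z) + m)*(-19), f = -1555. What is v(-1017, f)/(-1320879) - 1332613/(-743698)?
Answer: 258251349933/10562742694 ≈ 24.449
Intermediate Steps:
v(Z, m) = -19*m - 19*(-3 + m)*(5 + Z) (v(Z, m) = ((-3 + m)*(5 + Z) + m)*(-19) = (m + (-3 + m)*(5 + Z))*(-19) = -19*m - 19*(-3 + m)*(5 + Z))
v(-1017, f)/(-1320879) - 1332613/(-743698) = (285 - 114*(-1555) + 57*(-1017) - 19*(-1017)*(-1555))/(-1320879) - 1332613/(-743698) = (285 + 177270 - 57969 - 30047265)*(-1/1320879) - 1332613*(-1/743698) = -29927679*(-1/1320879) + 1332613/743698 = 321803/14203 + 1332613/743698 = 258251349933/10562742694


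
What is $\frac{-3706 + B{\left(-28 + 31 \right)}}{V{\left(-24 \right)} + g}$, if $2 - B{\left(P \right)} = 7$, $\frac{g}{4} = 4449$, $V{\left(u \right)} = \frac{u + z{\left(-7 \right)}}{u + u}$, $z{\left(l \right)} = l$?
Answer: $- \frac{178128}{854239} \approx -0.20852$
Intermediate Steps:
$V{\left(u \right)} = \frac{-7 + u}{2 u}$ ($V{\left(u \right)} = \frac{u - 7}{u + u} = \frac{-7 + u}{2 u}$)
$g = 17796$ ($g = 4 \cdot 4449 = 17796$)
$B{\left(P \right)} = -5$ ($B{\left(P \right)} = 2 - 7 = -5$)
$\frac{-3706 + B{\left(-28 + 31 \right)}}{V{\left(-24 \right)} + g} = \frac{-3706 - 5}{\frac{-7 - 24}{2 \left(-24\right)} + 17796} = - \frac{3711}{\frac{1}{2} \left(- \frac{1}{24}\right) \left(-31\right) + 17796} = - \frac{3711}{\frac{31}{48} + 17796} = - \frac{3711}{\frac{854239}{48}} = \left(-3711\right) \frac{48}{854239} = - \frac{178128}{854239}$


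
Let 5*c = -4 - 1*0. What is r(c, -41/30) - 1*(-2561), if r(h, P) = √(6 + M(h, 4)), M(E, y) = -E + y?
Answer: 2561 + 3*√30/5 ≈ 2564.3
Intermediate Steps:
M(E, y) = y - E
c = -⅘ (c = (-4 - 1*0)/5 = (-4 + 0)/5 = (⅕)*(-4) = -⅘ ≈ -0.80000)
r(h, P) = √(10 - h) (r(h, P) = √(6 + (4 - h)) = √(10 - h))
r(c, -41/30) - 1*(-2561) = √(10 - 1*(-⅘)) - 1*(-2561) = √(10 + ⅘) + 2561 = √(54/5) + 2561 = 3*√30/5 + 2561 = 2561 + 3*√30/5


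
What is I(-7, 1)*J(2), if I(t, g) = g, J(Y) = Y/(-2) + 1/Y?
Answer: -½ ≈ -0.50000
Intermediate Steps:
J(Y) = 1/Y - Y/2 (J(Y) = Y*(-½) + 1/Y = -Y/2 + 1/Y = 1/Y - Y/2)
I(-7, 1)*J(2) = 1*(1/2 - ½*2) = 1*(½ - 1) = 1*(-½) = -½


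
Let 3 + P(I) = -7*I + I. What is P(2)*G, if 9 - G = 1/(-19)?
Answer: -2580/19 ≈ -135.79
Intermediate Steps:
G = 172/19 (G = 9 - 1/(-19) = 9 - 1*(-1/19) = 9 + 1/19 = 172/19 ≈ 9.0526)
P(I) = -3 - 6*I (P(I) = -3 + (-7*I + I) = -3 - 6*I)
P(2)*G = (-3 - 6*2)*(172/19) = (-3 - 12)*(172/19) = -15*172/19 = -2580/19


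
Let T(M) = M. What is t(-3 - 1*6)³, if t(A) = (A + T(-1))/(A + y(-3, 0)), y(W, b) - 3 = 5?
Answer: 1000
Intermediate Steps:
y(W, b) = 8 (y(W, b) = 3 + 5 = 8)
t(A) = (-1 + A)/(8 + A) (t(A) = (A - 1)/(A + 8) = (-1 + A)/(8 + A))
t(-3 - 1*6)³ = ((-1 + (-3 - 1*6))/(8 + (-3 - 1*6)))³ = ((-1 + (-3 - 6))/(8 + (-3 - 6)))³ = ((-1 - 9)/(8 - 9))³ = (-10/(-1))³ = (-1*(-10))³ = 10³ = 1000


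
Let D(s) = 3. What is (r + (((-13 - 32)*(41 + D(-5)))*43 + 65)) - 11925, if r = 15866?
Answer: -81134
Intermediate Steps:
(r + (((-13 - 32)*(41 + D(-5)))*43 + 65)) - 11925 = (15866 + (((-13 - 32)*(41 + 3))*43 + 65)) - 11925 = (15866 + (-45*44*43 + 65)) - 11925 = (15866 + (-1980*43 + 65)) - 11925 = (15866 + (-85140 + 65)) - 11925 = (15866 - 85075) - 11925 = -69209 - 11925 = -81134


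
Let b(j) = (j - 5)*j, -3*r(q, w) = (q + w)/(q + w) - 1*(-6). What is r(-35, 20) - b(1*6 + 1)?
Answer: -49/3 ≈ -16.333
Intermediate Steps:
r(q, w) = -7/3 (r(q, w) = -((q + w)/(q + w) - 1*(-6))/3 = -(1 + 6)/3 = -⅓*7 = -7/3)
b(j) = j*(-5 + j) (b(j) = (-5 + j)*j = j*(-5 + j))
r(-35, 20) - b(1*6 + 1) = -7/3 - (1*6 + 1)*(-5 + (1*6 + 1)) = -7/3 - (6 + 1)*(-5 + (6 + 1)) = -7/3 - 7*(-5 + 7) = -7/3 - 7*2 = -7/3 - 1*14 = -7/3 - 14 = -49/3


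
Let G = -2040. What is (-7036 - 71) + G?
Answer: -9147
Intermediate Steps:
(-7036 - 71) + G = (-7036 - 71) - 2040 = -7107 - 2040 = -9147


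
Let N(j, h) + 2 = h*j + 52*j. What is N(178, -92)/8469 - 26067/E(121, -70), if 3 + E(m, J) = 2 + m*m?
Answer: -36114167/13776240 ≈ -2.6215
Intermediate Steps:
E(m, J) = -1 + m**2 (E(m, J) = -3 + (2 + m*m) = -3 + (2 + m**2) = -1 + m**2)
N(j, h) = -2 + 52*j + h*j (N(j, h) = -2 + (h*j + 52*j) = -2 + (52*j + h*j) = -2 + 52*j + h*j)
N(178, -92)/8469 - 26067/E(121, -70) = (-2 + 52*178 - 92*178)/8469 - 26067/(-1 + 121**2) = (-2 + 9256 - 16376)*(1/8469) - 26067/(-1 + 14641) = -7122*1/8469 - 26067/14640 = -2374/2823 - 26067*1/14640 = -2374/2823 - 8689/4880 = -36114167/13776240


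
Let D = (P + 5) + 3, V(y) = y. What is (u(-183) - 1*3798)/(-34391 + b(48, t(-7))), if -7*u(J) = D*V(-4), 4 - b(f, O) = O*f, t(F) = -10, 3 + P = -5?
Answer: 3798/33907 ≈ 0.11201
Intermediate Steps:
P = -8 (P = -3 - 5 = -8)
b(f, O) = 4 - O*f
D = 0 (D = (-8 + 5) + 3 = -3 + 3 = 0)
u(J) = 0 (u(J) = -0*(-4) = -1/7*0 = 0)
(u(-183) - 1*3798)/(-34391 + b(48, t(-7))) = (0 - 1*3798)/(-34391 + (4 - 1*(-10)*48)) = (0 - 3798)/(-34391 + (4 + 480)) = -3798/(-34391 + 484) = -3798/(-33907) = -3798*(-1/33907) = 3798/33907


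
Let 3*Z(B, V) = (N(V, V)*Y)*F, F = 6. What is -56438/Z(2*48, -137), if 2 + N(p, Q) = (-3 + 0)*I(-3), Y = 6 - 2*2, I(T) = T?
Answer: -28219/14 ≈ -2015.6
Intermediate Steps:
Y = 2 (Y = 6 - 4 = 2)
N(p, Q) = 7 (N(p, Q) = -2 + (-3 + 0)*(-3) = -2 - 3*(-3) = -2 + 9 = 7)
Z(B, V) = 28 (Z(B, V) = ((7*2)*6)/3 = (14*6)/3 = (⅓)*84 = 28)
-56438/Z(2*48, -137) = -56438/28 = -56438*1/28 = -28219/14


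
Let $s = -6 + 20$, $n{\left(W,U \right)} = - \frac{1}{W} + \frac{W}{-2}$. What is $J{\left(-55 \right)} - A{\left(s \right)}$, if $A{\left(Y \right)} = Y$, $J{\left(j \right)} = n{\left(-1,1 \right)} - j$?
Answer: $\frac{85}{2} \approx 42.5$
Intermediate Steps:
$n{\left(W,U \right)} = - \frac{1}{W} - \frac{W}{2}$ ($n{\left(W,U \right)} = - \frac{1}{W} + W \left(- \frac{1}{2}\right) = - \frac{1}{W} - \frac{W}{2}$)
$J{\left(j \right)} = \frac{3}{2} - j$ ($J{\left(j \right)} = \left(- \frac{1}{-1} - - \frac{1}{2}\right) - j = \left(\left(-1\right) \left(-1\right) + \frac{1}{2}\right) - j = \left(1 + \frac{1}{2}\right) - j = \frac{3}{2} - j$)
$s = 14$
$J{\left(-55 \right)} - A{\left(s \right)} = \left(\frac{3}{2} - -55\right) - 14 = \left(\frac{3}{2} + 55\right) - 14 = \frac{113}{2} - 14 = \frac{85}{2}$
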